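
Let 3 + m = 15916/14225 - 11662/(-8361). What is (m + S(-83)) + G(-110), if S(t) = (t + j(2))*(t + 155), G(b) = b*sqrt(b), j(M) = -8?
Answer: -779321434249/118935225 - 110*I*sqrt(110) ≈ -6552.5 - 1153.7*I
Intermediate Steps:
m = -57840049/118935225 (m = -3 + (15916/14225 - 11662/(-8361)) = -3 + (15916*(1/14225) - 11662*(-1/8361)) = -3 + (15916/14225 + 11662/8361) = -3 + 298965626/118935225 = -57840049/118935225 ≈ -0.48632)
G(b) = b**(3/2)
S(t) = (-8 + t)*(155 + t) (S(t) = (t - 8)*(t + 155) = (-8 + t)*(155 + t))
(m + S(-83)) + G(-110) = (-57840049/118935225 + (-1240 + (-83)**2 + 147*(-83))) + (-110)**(3/2) = (-57840049/118935225 + (-1240 + 6889 - 12201)) - 110*I*sqrt(110) = (-57840049/118935225 - 6552) - 110*I*sqrt(110) = -779321434249/118935225 - 110*I*sqrt(110)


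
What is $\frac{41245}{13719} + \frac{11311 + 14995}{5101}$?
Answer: $\frac{571282759}{69980619} \approx 8.1634$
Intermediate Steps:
$\frac{41245}{13719} + \frac{11311 + 14995}{5101} = 41245 \cdot \frac{1}{13719} + 26306 \cdot \frac{1}{5101} = \frac{41245}{13719} + \frac{26306}{5101} = \frac{571282759}{69980619}$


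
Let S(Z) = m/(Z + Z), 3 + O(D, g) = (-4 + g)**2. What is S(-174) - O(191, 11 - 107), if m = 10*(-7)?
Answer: -1739443/174 ≈ -9996.8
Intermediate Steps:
m = -70
O(D, g) = -3 + (-4 + g)**2
S(Z) = -35/Z (S(Z) = -70/(Z + Z) = -70*1/(2*Z) = -35/Z)
S(-174) - O(191, 11 - 107) = -35/(-174) - (-3 + (-4 + (11 - 107))**2) = -35*(-1/174) - (-3 + (-4 - 96)**2) = 35/174 - (-3 + (-100)**2) = 35/174 - (-3 + 10000) = 35/174 - 1*9997 = 35/174 - 9997 = -1739443/174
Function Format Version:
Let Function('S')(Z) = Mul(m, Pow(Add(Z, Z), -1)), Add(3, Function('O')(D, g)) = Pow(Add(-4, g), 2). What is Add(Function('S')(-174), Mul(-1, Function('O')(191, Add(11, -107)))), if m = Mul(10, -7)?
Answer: Rational(-1739443, 174) ≈ -9996.8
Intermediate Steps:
m = -70
Function('O')(D, g) = Add(-3, Pow(Add(-4, g), 2))
Function('S')(Z) = Mul(-35, Pow(Z, -1)) (Function('S')(Z) = Mul(-70, Pow(Add(Z, Z), -1)) = Mul(-70, Pow(Mul(2, Z), -1)) = Mul(-70, Mul(Rational(1, 2), Pow(Z, -1))) = Mul(-35, Pow(Z, -1)))
Add(Function('S')(-174), Mul(-1, Function('O')(191, Add(11, -107)))) = Add(Mul(-35, Pow(-174, -1)), Mul(-1, Add(-3, Pow(Add(-4, Add(11, -107)), 2)))) = Add(Mul(-35, Rational(-1, 174)), Mul(-1, Add(-3, Pow(Add(-4, -96), 2)))) = Add(Rational(35, 174), Mul(-1, Add(-3, Pow(-100, 2)))) = Add(Rational(35, 174), Mul(-1, Add(-3, 10000))) = Add(Rational(35, 174), Mul(-1, 9997)) = Add(Rational(35, 174), -9997) = Rational(-1739443, 174)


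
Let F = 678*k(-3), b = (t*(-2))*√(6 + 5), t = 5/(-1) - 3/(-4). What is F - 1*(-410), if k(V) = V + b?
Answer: -1624 + 5763*√11 ≈ 17490.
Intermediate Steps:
t = -17/4 (t = 5*(-1) - 3*(-¼) = -5 + ¾ = -17/4 ≈ -4.2500)
b = 17*√11/2 (b = (-17/4*(-2))*√(6 + 5) = 17*√11/2 ≈ 28.191)
k(V) = V + 17*√11/2
F = -2034 + 5763*√11 (F = 678*(-3 + 17*√11/2) = -2034 + 5763*√11 ≈ 17080.)
F - 1*(-410) = (-2034 + 5763*√11) - 1*(-410) = (-2034 + 5763*√11) + 410 = -1624 + 5763*√11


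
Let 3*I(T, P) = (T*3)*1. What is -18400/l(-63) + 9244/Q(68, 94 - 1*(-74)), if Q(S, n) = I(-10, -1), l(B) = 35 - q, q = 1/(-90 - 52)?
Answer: -36039962/24855 ≈ -1450.0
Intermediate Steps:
I(T, P) = T (I(T, P) = ((T*3)*1)/3 = ((3*T)*1)/3 = (3*T)/3 = T)
q = -1/142 (q = 1/(-142) = -1/142 ≈ -0.0070423)
l(B) = 4971/142 (l(B) = 35 - 1*(-1/142) = 35 + 1/142 = 4971/142)
Q(S, n) = -10
-18400/l(-63) + 9244/Q(68, 94 - 1*(-74)) = -18400/4971/142 + 9244/(-10) = -18400*142/4971 + 9244*(-⅒) = -2612800/4971 - 4622/5 = -36039962/24855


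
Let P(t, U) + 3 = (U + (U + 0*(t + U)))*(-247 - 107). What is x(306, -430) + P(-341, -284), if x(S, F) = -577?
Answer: 200492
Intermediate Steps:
P(t, U) = -3 - 708*U (P(t, U) = -3 + (U + (U + 0*(t + U)))*(-247 - 107) = -3 + (U + (U + 0*(U + t)))*(-354) = -3 + (U + (U + 0))*(-354) = -3 + (U + U)*(-354) = -3 + (2*U)*(-354) = -3 - 708*U)
x(306, -430) + P(-341, -284) = -577 + (-3 - 708*(-284)) = -577 + (-3 + 201072) = -577 + 201069 = 200492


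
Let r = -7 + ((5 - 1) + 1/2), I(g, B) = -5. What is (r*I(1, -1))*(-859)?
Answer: -21475/2 ≈ -10738.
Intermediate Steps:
r = -5/2 (r = -7 + (4 + ½) = -7 + 9/2 = -5/2 ≈ -2.5000)
(r*I(1, -1))*(-859) = -5/2*(-5)*(-859) = (25/2)*(-859) = -21475/2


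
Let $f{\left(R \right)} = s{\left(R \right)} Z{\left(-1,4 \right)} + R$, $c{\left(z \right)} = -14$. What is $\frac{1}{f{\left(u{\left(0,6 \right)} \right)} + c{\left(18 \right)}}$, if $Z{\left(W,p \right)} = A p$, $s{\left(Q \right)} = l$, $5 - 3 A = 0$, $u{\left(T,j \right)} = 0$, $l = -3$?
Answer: $- \frac{1}{34} \approx -0.029412$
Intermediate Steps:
$A = \frac{5}{3}$ ($A = \frac{5}{3} - 0 = \frac{5}{3} + 0 = \frac{5}{3} \approx 1.6667$)
$s{\left(Q \right)} = -3$
$Z{\left(W,p \right)} = \frac{5 p}{3}$
$f{\left(R \right)} = -20 + R$ ($f{\left(R \right)} = - 3 \cdot \frac{5}{3} \cdot 4 + R = \left(-3\right) \frac{20}{3} + R = -20 + R$)
$\frac{1}{f{\left(u{\left(0,6 \right)} \right)} + c{\left(18 \right)}} = \frac{1}{\left(-20 + 0\right) - 14} = \frac{1}{-20 - 14} = \frac{1}{-34} = - \frac{1}{34}$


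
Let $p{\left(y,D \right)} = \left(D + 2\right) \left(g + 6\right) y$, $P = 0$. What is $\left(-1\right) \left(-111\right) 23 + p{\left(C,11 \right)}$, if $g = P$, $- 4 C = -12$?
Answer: $2787$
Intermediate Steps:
$C = 3$ ($C = \left(- \frac{1}{4}\right) \left(-12\right) = 3$)
$g = 0$
$p{\left(y,D \right)} = 6 y \left(2 + D\right)$ ($p{\left(y,D \right)} = \left(D + 2\right) \left(0 + 6\right) y = \left(2 + D\right) 6 y = 6 y \left(2 + D\right)$)
$\left(-1\right) \left(-111\right) 23 + p{\left(C,11 \right)} = \left(-1\right) \left(-111\right) 23 + 6 \cdot 3 \left(2 + 11\right) = 111 \cdot 23 + 6 \cdot 3 \cdot 13 = 2553 + 234 = 2787$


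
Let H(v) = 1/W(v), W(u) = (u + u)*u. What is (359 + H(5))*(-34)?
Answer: -305167/25 ≈ -12207.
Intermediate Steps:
W(u) = 2*u² (W(u) = (2*u)*u = 2*u²)
H(v) = 1/(2*v²)
(359 + H(5))*(-34) = (359 + (½)/5²)*(-34) = (359 + (½)*(1/25))*(-34) = (359 + 1/50)*(-34) = (17951/50)*(-34) = -305167/25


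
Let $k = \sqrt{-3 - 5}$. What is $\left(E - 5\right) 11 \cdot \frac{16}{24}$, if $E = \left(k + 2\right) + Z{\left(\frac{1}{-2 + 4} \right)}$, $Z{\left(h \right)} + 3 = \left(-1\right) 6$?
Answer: $-88 + \frac{44 i \sqrt{2}}{3} \approx -88.0 + 20.742 i$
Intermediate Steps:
$k = 2 i \sqrt{2}$ ($k = \sqrt{-8} = 2 i \sqrt{2} \approx 2.8284 i$)
$Z{\left(h \right)} = -9$ ($Z{\left(h \right)} = -3 - 6 = -9$)
$E = -7 + 2 i \sqrt{2}$ ($E = \left(2 i \sqrt{2} + 2\right) - 9 = \left(2 + 2 i \sqrt{2}\right) - 9 = -7 + 2 i \sqrt{2} \approx -7.0 + 2.8284 i$)
$\left(E - 5\right) 11 \cdot \frac{16}{24} = \left(\left(-7 + 2 i \sqrt{2}\right) - 5\right) 11 \cdot \frac{16}{24} = \left(-12 + 2 i \sqrt{2}\right) 11 \cdot 16 \cdot \frac{1}{24} = \left(-132 + 22 i \sqrt{2}\right) \frac{2}{3} = -88 + \frac{44 i \sqrt{2}}{3}$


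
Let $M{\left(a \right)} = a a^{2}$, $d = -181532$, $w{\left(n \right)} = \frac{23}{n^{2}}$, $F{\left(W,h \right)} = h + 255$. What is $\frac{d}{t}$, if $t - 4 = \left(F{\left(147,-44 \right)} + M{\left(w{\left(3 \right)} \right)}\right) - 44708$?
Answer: $\frac{66168414}{16211615} \approx 4.0815$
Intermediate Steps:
$F{\left(W,h \right)} = 255 + h$
$w{\left(n \right)} = \frac{23}{n^{2}}$
$M{\left(a \right)} = a^{3}$
$t = - \frac{32423230}{729}$ ($t = 4 - \left(44497 - \frac{12167}{729}\right) = 4 + \left(\left(211 + \frac{12167}{729}\right) - 44708\right) = 4 + \left(\frac{165986}{729} - 44708\right) = 4 - \frac{32426146}{729} = - \frac{32423230}{729} \approx -44476.0$)
$\frac{d}{t} = - \frac{181532}{- \frac{32423230}{729}} = \left(-181532\right) \left(- \frac{729}{32423230}\right) = \frac{66168414}{16211615}$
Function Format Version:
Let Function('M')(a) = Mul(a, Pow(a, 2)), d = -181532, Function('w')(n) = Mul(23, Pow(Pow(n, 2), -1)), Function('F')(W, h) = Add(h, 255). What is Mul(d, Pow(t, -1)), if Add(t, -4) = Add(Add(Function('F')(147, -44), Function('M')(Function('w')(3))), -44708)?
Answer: Rational(66168414, 16211615) ≈ 4.0815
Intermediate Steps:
Function('F')(W, h) = Add(255, h)
Function('w')(n) = Mul(23, Pow(n, -2))
Function('M')(a) = Pow(a, 3)
t = Rational(-32423230, 729) (t = Add(4, Add(Add(Add(255, -44), Pow(Mul(23, Pow(3, -2)), 3)), -44708)) = Add(4, Add(Add(211, Pow(Mul(23, Rational(1, 9)), 3)), -44708)) = Add(4, Add(Add(211, Pow(Rational(23, 9), 3)), -44708)) = Add(4, Add(Add(211, Rational(12167, 729)), -44708)) = Add(4, Add(Rational(165986, 729), -44708)) = Add(4, Rational(-32426146, 729)) = Rational(-32423230, 729) ≈ -44476.)
Mul(d, Pow(t, -1)) = Mul(-181532, Pow(Rational(-32423230, 729), -1)) = Mul(-181532, Rational(-729, 32423230)) = Rational(66168414, 16211615)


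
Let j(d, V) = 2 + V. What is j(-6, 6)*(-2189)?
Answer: -17512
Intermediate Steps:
j(-6, 6)*(-2189) = (2 + 6)*(-2189) = 8*(-2189) = -17512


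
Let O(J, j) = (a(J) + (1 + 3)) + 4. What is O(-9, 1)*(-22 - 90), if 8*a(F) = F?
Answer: -770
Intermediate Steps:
a(F) = F/8
O(J, j) = 8 + J/8 (O(J, j) = (J/8 + (1 + 3)) + 4 = (J/8 + 4) + 4 = (4 + J/8) + 4 = 8 + J/8)
O(-9, 1)*(-22 - 90) = (8 + (⅛)*(-9))*(-22 - 90) = (8 - 9/8)*(-112) = (55/8)*(-112) = -770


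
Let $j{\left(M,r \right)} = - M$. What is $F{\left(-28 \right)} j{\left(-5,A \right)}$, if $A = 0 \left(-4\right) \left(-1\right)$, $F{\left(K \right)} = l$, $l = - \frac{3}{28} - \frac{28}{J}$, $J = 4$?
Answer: $- \frac{995}{28} \approx -35.536$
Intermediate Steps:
$l = - \frac{199}{28}$ ($l = - \frac{3}{28} - \frac{28}{4} = \left(-3\right) \frac{1}{28} - 7 = - \frac{3}{28} - 7 = - \frac{199}{28} \approx -7.1071$)
$F{\left(K \right)} = - \frac{199}{28}$
$A = 0$ ($A = 0 \left(-1\right) = 0$)
$F{\left(-28 \right)} j{\left(-5,A \right)} = - \frac{199 \left(\left(-1\right) \left(-5\right)\right)}{28} = \left(- \frac{199}{28}\right) 5 = - \frac{995}{28}$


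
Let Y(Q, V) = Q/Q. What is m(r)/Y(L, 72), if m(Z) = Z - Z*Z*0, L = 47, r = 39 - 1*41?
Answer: -2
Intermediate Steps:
r = -2 (r = 39 - 41 = -2)
Y(Q, V) = 1
m(Z) = Z (m(Z) = Z - Z**2*0 = Z - 1*0 = Z + 0 = Z)
m(r)/Y(L, 72) = -2/1 = -2*1 = -2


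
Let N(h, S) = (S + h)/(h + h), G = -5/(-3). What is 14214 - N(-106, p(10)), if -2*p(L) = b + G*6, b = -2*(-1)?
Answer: 753314/53 ≈ 14213.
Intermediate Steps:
G = 5/3 (G = -5*(-1/3) = 5/3 ≈ 1.6667)
b = 2
p(L) = -6 (p(L) = -(2 + (5/3)*6)/2 = -(2 + 10)/2 = -1/2*12 = -6)
N(h, S) = (S + h)/(2*h) (N(h, S) = (S + h)/((2*h)) = (S + h)*(1/(2*h)) = (S + h)/(2*h))
14214 - N(-106, p(10)) = 14214 - (-6 - 106)/(2*(-106)) = 14214 - (-1)*(-112)/(2*106) = 14214 - 1*28/53 = 14214 - 28/53 = 753314/53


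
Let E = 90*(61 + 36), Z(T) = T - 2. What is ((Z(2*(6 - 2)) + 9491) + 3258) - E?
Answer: 4025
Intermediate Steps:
Z(T) = -2 + T
E = 8730 (E = 90*97 = 8730)
((Z(2*(6 - 2)) + 9491) + 3258) - E = (((-2 + 2*(6 - 2)) + 9491) + 3258) - 1*8730 = (((-2 + 2*4) + 9491) + 3258) - 8730 = (((-2 + 8) + 9491) + 3258) - 8730 = ((6 + 9491) + 3258) - 8730 = (9497 + 3258) - 8730 = 12755 - 8730 = 4025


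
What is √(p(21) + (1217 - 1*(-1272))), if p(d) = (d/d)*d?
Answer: √2510 ≈ 50.100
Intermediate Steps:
p(d) = d (p(d) = 1*d = d)
√(p(21) + (1217 - 1*(-1272))) = √(21 + (1217 - 1*(-1272))) = √(21 + (1217 + 1272)) = √(21 + 2489) = √2510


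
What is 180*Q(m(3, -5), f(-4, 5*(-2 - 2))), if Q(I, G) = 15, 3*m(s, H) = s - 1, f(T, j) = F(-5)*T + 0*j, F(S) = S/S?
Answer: 2700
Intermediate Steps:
F(S) = 1
f(T, j) = T (f(T, j) = 1*T + 0*j = T + 0 = T)
m(s, H) = -1/3 + s/3 (m(s, H) = (s - 1)/3 = (-1 + s)/3 = -1/3 + s/3)
180*Q(m(3, -5), f(-4, 5*(-2 - 2))) = 180*15 = 2700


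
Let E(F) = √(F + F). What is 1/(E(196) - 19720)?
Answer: -2465/48609751 - 7*√2/194439004 ≈ -5.0761e-5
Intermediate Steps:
E(F) = √2*√F (E(F) = √(2*F) = √2*√F)
1/(E(196) - 19720) = 1/(√2*√196 - 19720) = 1/(√2*14 - 19720) = 1/(14*√2 - 19720) = 1/(-19720 + 14*√2)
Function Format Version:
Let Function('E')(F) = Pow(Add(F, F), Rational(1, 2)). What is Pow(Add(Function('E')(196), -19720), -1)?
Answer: Add(Rational(-2465, 48609751), Mul(Rational(-7, 194439004), Pow(2, Rational(1, 2)))) ≈ -5.0761e-5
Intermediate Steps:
Function('E')(F) = Mul(Pow(2, Rational(1, 2)), Pow(F, Rational(1, 2))) (Function('E')(F) = Pow(Mul(2, F), Rational(1, 2)) = Mul(Pow(2, Rational(1, 2)), Pow(F, Rational(1, 2))))
Pow(Add(Function('E')(196), -19720), -1) = Pow(Add(Mul(Pow(2, Rational(1, 2)), Pow(196, Rational(1, 2))), -19720), -1) = Pow(Add(Mul(Pow(2, Rational(1, 2)), 14), -19720), -1) = Pow(Add(Mul(14, Pow(2, Rational(1, 2))), -19720), -1) = Pow(Add(-19720, Mul(14, Pow(2, Rational(1, 2)))), -1)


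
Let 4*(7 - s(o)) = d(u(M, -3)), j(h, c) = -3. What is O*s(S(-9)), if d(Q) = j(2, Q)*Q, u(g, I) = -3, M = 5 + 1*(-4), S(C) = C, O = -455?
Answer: -8645/4 ≈ -2161.3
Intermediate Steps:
M = 1 (M = 5 - 4 = 1)
d(Q) = -3*Q
s(o) = 19/4 (s(o) = 7 - (-3)*(-3)/4 = 7 - 1/4*9 = 7 - 9/4 = 19/4)
O*s(S(-9)) = -455*19/4 = -8645/4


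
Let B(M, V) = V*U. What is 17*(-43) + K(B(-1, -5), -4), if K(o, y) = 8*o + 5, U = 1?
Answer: -766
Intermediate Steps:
B(M, V) = V (B(M, V) = V*1 = V)
K(o, y) = 5 + 8*o
17*(-43) + K(B(-1, -5), -4) = 17*(-43) + (5 + 8*(-5)) = -731 + (5 - 40) = -731 - 35 = -766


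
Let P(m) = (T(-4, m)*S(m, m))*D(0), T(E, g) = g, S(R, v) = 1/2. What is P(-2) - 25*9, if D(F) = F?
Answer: -225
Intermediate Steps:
S(R, v) = ½
P(m) = 0 (P(m) = (m*(½))*0 = (m/2)*0 = 0)
P(-2) - 25*9 = 0 - 25*9 = 0 - 225 = -225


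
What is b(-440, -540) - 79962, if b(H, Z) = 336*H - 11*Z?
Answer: -221862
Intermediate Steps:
b(H, Z) = -11*Z + 336*H
b(-440, -540) - 79962 = (-11*(-540) + 336*(-440)) - 79962 = (5940 - 147840) - 79962 = -141900 - 79962 = -221862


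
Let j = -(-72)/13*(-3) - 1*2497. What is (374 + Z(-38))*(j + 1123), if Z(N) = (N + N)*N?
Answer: -58970436/13 ≈ -4.5362e+6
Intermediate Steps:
j = -32677/13 (j = -(-72)/13*(-3) - 2497 = -6*(-12/13)*(-3) - 2497 = (72/13)*(-3) - 2497 = -216/13 - 2497 = -32677/13 ≈ -2513.6)
Z(N) = 2*N² (Z(N) = (2*N)*N = 2*N²)
(374 + Z(-38))*(j + 1123) = (374 + 2*(-38)²)*(-32677/13 + 1123) = (374 + 2*1444)*(-18078/13) = (374 + 2888)*(-18078/13) = 3262*(-18078/13) = -58970436/13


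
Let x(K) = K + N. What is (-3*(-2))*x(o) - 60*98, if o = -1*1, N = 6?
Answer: -5850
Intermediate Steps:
o = -1
x(K) = 6 + K (x(K) = K + 6 = 6 + K)
(-3*(-2))*x(o) - 60*98 = (-3*(-2))*(6 - 1) - 60*98 = 6*5 - 5880 = 30 - 5880 = -5850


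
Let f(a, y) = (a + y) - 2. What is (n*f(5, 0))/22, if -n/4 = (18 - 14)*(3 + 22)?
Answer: -600/11 ≈ -54.545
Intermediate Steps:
n = -400 (n = -4*(18 - 14)*(3 + 22) = -16*25 = -4*100 = -400)
f(a, y) = -2 + a + y
(n*f(5, 0))/22 = -400*(-2 + 5 + 0)/22 = -400*3*(1/22) = -1200*1/22 = -600/11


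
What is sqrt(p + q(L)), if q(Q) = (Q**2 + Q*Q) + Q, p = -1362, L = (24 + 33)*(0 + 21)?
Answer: sqrt(2865453) ≈ 1692.8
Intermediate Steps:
L = 1197 (L = 57*21 = 1197)
q(Q) = Q + 2*Q**2 (q(Q) = (Q**2 + Q**2) + Q = 2*Q**2 + Q = Q + 2*Q**2)
sqrt(p + q(L)) = sqrt(-1362 + 1197*(1 + 2*1197)) = sqrt(-1362 + 1197*(1 + 2394)) = sqrt(-1362 + 1197*2395) = sqrt(-1362 + 2866815) = sqrt(2865453)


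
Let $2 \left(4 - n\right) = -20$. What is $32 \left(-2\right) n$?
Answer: $-896$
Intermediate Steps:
$n = 14$ ($n = 4 - -10 = 4 + 10 = 14$)
$32 \left(-2\right) n = 32 \left(-2\right) 14 = \left(-64\right) 14 = -896$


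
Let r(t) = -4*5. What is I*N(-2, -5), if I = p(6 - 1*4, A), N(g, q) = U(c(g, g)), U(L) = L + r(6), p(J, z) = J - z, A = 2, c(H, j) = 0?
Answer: 0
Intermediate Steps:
r(t) = -20
U(L) = -20 + L (U(L) = L - 20 = -20 + L)
N(g, q) = -20 (N(g, q) = -20 + 0 = -20)
I = 0 (I = (6 - 1*4) - 1*2 = (6 - 4) - 2 = 2 - 2 = 0)
I*N(-2, -5) = 0*(-20) = 0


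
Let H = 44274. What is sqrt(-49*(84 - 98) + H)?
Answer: 4*sqrt(2810) ≈ 212.04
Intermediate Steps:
sqrt(-49*(84 - 98) + H) = sqrt(-49*(84 - 98) + 44274) = sqrt(-49*(-14) + 44274) = sqrt(686 + 44274) = sqrt(44960) = 4*sqrt(2810)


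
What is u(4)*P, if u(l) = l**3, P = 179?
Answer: 11456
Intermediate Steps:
u(4)*P = 4**3*179 = 64*179 = 11456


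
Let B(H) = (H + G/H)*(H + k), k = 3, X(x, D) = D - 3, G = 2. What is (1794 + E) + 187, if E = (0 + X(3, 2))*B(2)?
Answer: 1966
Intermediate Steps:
X(x, D) = -3 + D
B(H) = (3 + H)*(H + 2/H) (B(H) = (H + 2/H)*(H + 3) = (H + 2/H)*(3 + H) = (3 + H)*(H + 2/H))
E = -15 (E = (0 + (-3 + 2))*(2 + 2² + 3*2 + 6/2) = (0 - 1)*(2 + 4 + 6 + 6*(½)) = -(2 + 4 + 6 + 3) = -1*15 = -15)
(1794 + E) + 187 = (1794 - 15) + 187 = 1779 + 187 = 1966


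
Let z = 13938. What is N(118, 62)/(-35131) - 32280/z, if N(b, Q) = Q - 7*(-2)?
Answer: -9956912/4295227 ≈ -2.3181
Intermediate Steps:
N(b, Q) = 14 + Q (N(b, Q) = Q + 14 = 14 + Q)
N(118, 62)/(-35131) - 32280/z = (14 + 62)/(-35131) - 32280/13938 = 76*(-1/35131) - 32280*1/13938 = -4/1849 - 5380/2323 = -9956912/4295227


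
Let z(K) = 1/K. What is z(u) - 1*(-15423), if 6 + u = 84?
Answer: 1202995/78 ≈ 15423.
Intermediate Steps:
u = 78 (u = -6 + 84 = 78)
z(u) - 1*(-15423) = 1/78 - 1*(-15423) = 1/78 + 15423 = 1202995/78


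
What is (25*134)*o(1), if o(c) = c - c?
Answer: 0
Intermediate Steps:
o(c) = 0
(25*134)*o(1) = (25*134)*0 = 3350*0 = 0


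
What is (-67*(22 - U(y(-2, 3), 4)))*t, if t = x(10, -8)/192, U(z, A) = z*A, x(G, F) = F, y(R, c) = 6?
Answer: -67/12 ≈ -5.5833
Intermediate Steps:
U(z, A) = A*z
t = -1/24 (t = -8/192 = -8*1/192 = -1/24 ≈ -0.041667)
(-67*(22 - U(y(-2, 3), 4)))*t = -67*(22 - 4*6)*(-1/24) = -67*(22 - 1*24)*(-1/24) = -67*(22 - 24)*(-1/24) = -67*(-2)*(-1/24) = 134*(-1/24) = -67/12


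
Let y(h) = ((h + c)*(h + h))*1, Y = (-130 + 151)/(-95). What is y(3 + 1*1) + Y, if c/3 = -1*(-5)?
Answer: 14419/95 ≈ 151.78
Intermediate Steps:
c = 15 (c = 3*(-1*(-5)) = 3*5 = 15)
Y = -21/95 (Y = 21*(-1/95) = -21/95 ≈ -0.22105)
y(h) = 2*h*(15 + h) (y(h) = ((h + 15)*(h + h))*1 = ((15 + h)*(2*h))*1 = (2*h*(15 + h))*1 = 2*h*(15 + h))
y(3 + 1*1) + Y = 2*(3 + 1*1)*(15 + (3 + 1*1)) - 21/95 = 2*(3 + 1)*(15 + (3 + 1)) - 21/95 = 2*4*(15 + 4) - 21/95 = 2*4*19 - 21/95 = 152 - 21/95 = 14419/95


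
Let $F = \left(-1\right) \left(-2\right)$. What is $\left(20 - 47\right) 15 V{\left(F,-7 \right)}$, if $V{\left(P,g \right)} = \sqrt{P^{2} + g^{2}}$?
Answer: $- 405 \sqrt{53} \approx -2948.4$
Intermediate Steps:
$F = 2$
$\left(20 - 47\right) 15 V{\left(F,-7 \right)} = \left(20 - 47\right) 15 \sqrt{2^{2} + \left(-7\right)^{2}} = \left(20 - 47\right) 15 \sqrt{4 + 49} = \left(-27\right) 15 \sqrt{53} = - 405 \sqrt{53}$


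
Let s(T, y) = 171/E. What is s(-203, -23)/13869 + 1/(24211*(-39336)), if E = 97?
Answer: 18094764547/142356498082392 ≈ 0.00012711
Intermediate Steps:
s(T, y) = 171/97
s(-203, -23)/13869 + 1/(24211*(-39336)) = (171/97)/13869 + 1/(24211*(-39336)) = (171/97)*(1/13869) + (1/24211)*(-1/39336) = 19/149477 - 1/952363896 = 18094764547/142356498082392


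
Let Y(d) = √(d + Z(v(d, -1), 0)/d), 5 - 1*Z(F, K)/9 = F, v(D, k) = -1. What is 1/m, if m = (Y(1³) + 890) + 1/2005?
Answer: 3577824255/3184044270026 - 4020025*√55/3184044270026 ≈ 0.0011143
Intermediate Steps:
Z(F, K) = 45 - 9*F
Y(d) = √(d + 54/d) (Y(d) = √(d + (45 - 9*(-1))/d) = √(d + (45 + 9)/d) = √(d + 54/d))
m = 1784451/2005 + √55 (m = (√(1³ + 54/(1³)) + 890) + 1/2005 = (√(1 + 54/1) + 890) + 1/2005 = (√(1 + 54*1) + 890) + 1/2005 = (√(1 + 54) + 890) + 1/2005 = (√55 + 890) + 1/2005 = (890 + √55) + 1/2005 = 1784451/2005 + √55 ≈ 897.42)
1/m = 1/(1784451/2005 + √55)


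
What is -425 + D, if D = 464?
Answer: 39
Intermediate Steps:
-425 + D = -425 + 464 = 39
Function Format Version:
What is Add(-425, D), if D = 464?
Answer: 39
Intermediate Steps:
Add(-425, D) = Add(-425, 464) = 39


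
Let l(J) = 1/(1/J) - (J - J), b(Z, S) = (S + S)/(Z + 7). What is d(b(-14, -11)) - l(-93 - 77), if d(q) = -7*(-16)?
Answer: 282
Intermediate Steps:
b(Z, S) = 2*S/(7 + Z) (b(Z, S) = (2*S)/(7 + Z) = 2*S/(7 + Z))
d(q) = 112
l(J) = J (l(J) = J - 1*0 = J + 0 = J)
d(b(-14, -11)) - l(-93 - 77) = 112 - (-93 - 77) = 112 - 1*(-170) = 112 + 170 = 282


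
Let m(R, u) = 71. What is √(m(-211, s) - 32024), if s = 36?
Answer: I*√31953 ≈ 178.75*I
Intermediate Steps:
√(m(-211, s) - 32024) = √(71 - 32024) = √(-31953) = I*√31953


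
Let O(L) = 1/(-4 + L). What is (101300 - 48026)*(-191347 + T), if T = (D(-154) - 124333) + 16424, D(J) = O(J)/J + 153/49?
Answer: -1357686481142433/85162 ≈ -1.5942e+10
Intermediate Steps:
D(J) = 153/49 + 1/(J*(-4 + J)) (D(J) = 1/((-4 + J)*J) + 153/49 = 1/(J*(-4 + J)) + 153*(1/49) = 1/(J*(-4 + J)) + 153/49 = 153/49 + 1/(J*(-4 + J)))
T = -18378960681/170324 (T = ((1/49)*(49 + 153*(-154)*(-4 - 154))/(-154*(-4 - 154)) - 124333) + 16424 = ((1/49)*(-1/154)*(49 + 153*(-154)*(-158))/(-158) - 124333) + 16424 = ((1/49)*(-1/154)*(-1/158)*(49 + 3722796) - 124333) + 16424 = ((1/49)*(-1/154)*(-1/158)*3722845 - 124333) + 16424 = (531835/170324 - 124333) + 16424 = -21176362057/170324 + 16424 = -18378960681/170324 ≈ -1.0791e+5)
(101300 - 48026)*(-191347 + T) = (101300 - 48026)*(-191347 - 18378960681/170324) = 53274*(-50969947109/170324) = -1357686481142433/85162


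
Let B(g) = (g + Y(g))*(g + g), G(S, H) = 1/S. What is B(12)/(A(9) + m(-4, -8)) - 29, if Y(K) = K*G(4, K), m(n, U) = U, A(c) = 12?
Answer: 61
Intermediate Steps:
Y(K) = K/4
B(g) = 5*g**2/2 (B(g) = (g + g/4)*(g + g) = (5*g/4)*(2*g) = 5*g**2/2)
B(12)/(A(9) + m(-4, -8)) - 29 = ((5/2)*12**2)/(12 - 8) - 29 = ((5/2)*144)/4 - 29 = (1/4)*360 - 29 = 90 - 29 = 61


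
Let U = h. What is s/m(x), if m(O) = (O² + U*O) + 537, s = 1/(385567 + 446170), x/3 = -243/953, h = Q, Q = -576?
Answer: 908209/738921959399082 ≈ 1.2291e-9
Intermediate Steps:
h = -576
U = -576
x = -729/953 (x = 3*(-243/953) = -729/953 ≈ -0.76495)
s = 1/831737 ≈ 1.2023e-6
m(O) = 537 + O² - 576*O (m(O) = (O² - 576*O) + 537 = 537 + O² - 576*O)
s/m(x) = 1/(831737*(537 + (-729/953)² - 576*(-729/953))) = 1/(831737*(537 + 531441/908209 + 419904/953)) = 1/(831737*(888408186/908209)) = (1/831737)*(908209/888408186) = 908209/738921959399082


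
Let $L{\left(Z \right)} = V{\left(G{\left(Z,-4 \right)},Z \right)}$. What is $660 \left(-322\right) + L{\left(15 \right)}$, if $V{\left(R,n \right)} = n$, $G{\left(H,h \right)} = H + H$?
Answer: $-212505$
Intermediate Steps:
$G{\left(H,h \right)} = 2 H$
$L{\left(Z \right)} = Z$
$660 \left(-322\right) + L{\left(15 \right)} = 660 \left(-322\right) + 15 = -212520 + 15 = -212505$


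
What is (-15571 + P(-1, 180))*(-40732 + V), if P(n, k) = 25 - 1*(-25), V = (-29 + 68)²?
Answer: 608593931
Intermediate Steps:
V = 1521 (V = 39² = 1521)
P(n, k) = 50 (P(n, k) = 25 + 25 = 50)
(-15571 + P(-1, 180))*(-40732 + V) = (-15571 + 50)*(-40732 + 1521) = -15521*(-39211) = 608593931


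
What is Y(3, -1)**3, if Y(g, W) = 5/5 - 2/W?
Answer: 27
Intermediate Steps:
Y(g, W) = 1 - 2/W (Y(g, W) = 5*(1/5) - 2/W = 1 - 2/W)
Y(3, -1)**3 = ((-2 - 1)/(-1))**3 = (-1*(-3))**3 = 3**3 = 27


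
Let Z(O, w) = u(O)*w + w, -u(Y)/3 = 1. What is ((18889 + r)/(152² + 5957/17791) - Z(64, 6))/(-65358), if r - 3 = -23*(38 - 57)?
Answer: -1758824297/8955118328706 ≈ -0.00019640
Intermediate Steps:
u(Y) = -3 (u(Y) = -3*1 = -3)
r = 440 (r = 3 - 23*(38 - 57) = 3 - 23*(-19) = 3 + 437 = 440)
Z(O, w) = -2*w (Z(O, w) = -3*w + w = -2*w)
((18889 + r)/(152² + 5957/17791) - Z(64, 6))/(-65358) = ((18889 + 440)/(152² + 5957/17791) - (-2)*6)/(-65358) = (19329/(23104 + 5957*(1/17791)) - 1*(-12))*(-1/65358) = (19329/(23104 + 5957/17791) + 12)*(-1/65358) = (19329/(411049221/17791) + 12)*(-1/65358) = (19329*(17791/411049221) + 12)*(-1/65358) = (114627413/137016407 + 12)*(-1/65358) = (1758824297/137016407)*(-1/65358) = -1758824297/8955118328706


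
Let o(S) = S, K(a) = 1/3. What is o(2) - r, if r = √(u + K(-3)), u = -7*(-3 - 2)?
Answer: 2 - √318/3 ≈ -3.9442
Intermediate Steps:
K(a) = ⅓
u = 35 (u = -7*(-5) = 35)
r = √318/3 (r = √(35 + ⅓) = √(106/3) = √318/3 ≈ 5.9442)
o(2) - r = 2 - √318/3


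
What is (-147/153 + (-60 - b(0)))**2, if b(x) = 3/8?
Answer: 626250625/166464 ≈ 3762.1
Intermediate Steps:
b(x) = 3/8 (b(x) = 3*(1/8) = 3/8)
(-147/153 + (-60 - b(0)))**2 = (-147/153 + (-60 - 1*3/8))**2 = (-147*1/153 + (-60 - 3/8))**2 = (-49/51 - 483/8)**2 = (-25025/408)**2 = 626250625/166464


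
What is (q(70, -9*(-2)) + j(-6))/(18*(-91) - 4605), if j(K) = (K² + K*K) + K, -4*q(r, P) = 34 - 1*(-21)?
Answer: -209/24972 ≈ -0.0083694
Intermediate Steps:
q(r, P) = -55/4 (q(r, P) = -(34 - 1*(-21))/4 = -(34 + 21)/4 = -¼*55 = -55/4)
j(K) = K + 2*K² (j(K) = (K² + K²) + K = 2*K² + K = K + 2*K²)
(q(70, -9*(-2)) + j(-6))/(18*(-91) - 4605) = (-55/4 - 6*(1 + 2*(-6)))/(18*(-91) - 4605) = (-55/4 - 6*(1 - 12))/(-1638 - 4605) = (-55/4 - 6*(-11))/(-6243) = (-55/4 + 66)*(-1/6243) = (209/4)*(-1/6243) = -209/24972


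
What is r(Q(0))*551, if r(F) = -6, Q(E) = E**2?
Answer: -3306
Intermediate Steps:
r(Q(0))*551 = -6*551 = -3306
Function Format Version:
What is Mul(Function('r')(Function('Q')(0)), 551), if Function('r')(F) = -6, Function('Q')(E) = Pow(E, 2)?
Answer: -3306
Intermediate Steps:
Mul(Function('r')(Function('Q')(0)), 551) = Mul(-6, 551) = -3306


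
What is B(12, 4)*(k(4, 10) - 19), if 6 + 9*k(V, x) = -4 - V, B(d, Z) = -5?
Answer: 925/9 ≈ 102.78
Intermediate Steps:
k(V, x) = -10/9 - V/9 (k(V, x) = -⅔ + (-4 - V)/9 = -⅔ + (-4/9 - V/9) = -10/9 - V/9)
B(12, 4)*(k(4, 10) - 19) = -5*((-10/9 - ⅑*4) - 19) = -5*((-10/9 - 4/9) - 19) = -5*(-14/9 - 19) = -5*(-185/9) = 925/9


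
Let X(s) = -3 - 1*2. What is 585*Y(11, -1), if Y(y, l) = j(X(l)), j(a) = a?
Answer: -2925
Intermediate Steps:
X(s) = -5 (X(s) = -3 - 2 = -5)
Y(y, l) = -5
585*Y(11, -1) = 585*(-5) = -2925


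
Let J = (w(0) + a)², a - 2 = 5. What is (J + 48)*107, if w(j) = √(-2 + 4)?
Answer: 10593 + 1498*√2 ≈ 12712.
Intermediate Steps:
w(j) = √2
a = 7 (a = 2 + 5 = 7)
J = (7 + √2)² (J = (√2 + 7)² = (7 + √2)² ≈ 70.799)
(J + 48)*107 = ((7 + √2)² + 48)*107 = (48 + (7 + √2)²)*107 = 5136 + 107*(7 + √2)²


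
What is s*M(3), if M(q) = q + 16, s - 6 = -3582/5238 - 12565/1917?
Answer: -4375168/185949 ≈ -23.529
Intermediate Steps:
s = -230272/185949 (s = 6 + (-3582/5238 - 12565/1917) = 6 + (-3582*1/5238 - 12565*1/1917) = 6 + (-199/291 - 12565/1917) = 6 - 1345966/185949 = -230272/185949 ≈ -1.2384)
M(q) = 16 + q
s*M(3) = -230272*(16 + 3)/185949 = -230272/185949*19 = -4375168/185949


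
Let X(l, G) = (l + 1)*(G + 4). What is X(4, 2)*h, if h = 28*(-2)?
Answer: -1680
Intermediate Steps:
h = -56
X(l, G) = (1 + l)*(4 + G)
X(4, 2)*h = (4 + 2 + 4*4 + 2*4)*(-56) = (4 + 2 + 16 + 8)*(-56) = 30*(-56) = -1680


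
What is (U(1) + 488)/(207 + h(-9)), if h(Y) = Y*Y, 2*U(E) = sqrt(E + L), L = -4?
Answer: 61/36 + I*sqrt(3)/576 ≈ 1.6944 + 0.003007*I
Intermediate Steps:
U(E) = sqrt(-4 + E)/2 (U(E) = sqrt(E - 4)/2 = sqrt(-4 + E)/2)
h(Y) = Y**2
(U(1) + 488)/(207 + h(-9)) = (sqrt(-4 + 1)/2 + 488)/(207 + (-9)**2) = (sqrt(-3)/2 + 488)/(207 + 81) = ((I*sqrt(3))/2 + 488)/288 = (I*sqrt(3)/2 + 488)*(1/288) = (488 + I*sqrt(3)/2)*(1/288) = 61/36 + I*sqrt(3)/576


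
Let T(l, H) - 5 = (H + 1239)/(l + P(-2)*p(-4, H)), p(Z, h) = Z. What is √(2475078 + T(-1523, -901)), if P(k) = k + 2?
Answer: √5741026281133/1523 ≈ 1573.2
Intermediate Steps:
P(k) = 2 + k
T(l, H) = 5 + (1239 + H)/l (T(l, H) = 5 + (H + 1239)/(l + (2 - 2)*(-4)) = 5 + (1239 + H)/(l + 0*(-4)) = 5 + (1239 + H)/(l + 0) = 5 + (1239 + H)/l)
√(2475078 + T(-1523, -901)) = √(2475078 + (1239 - 901 + 5*(-1523))/(-1523)) = √(2475078 - (1239 - 901 - 7615)/1523) = √(2475078 - 1/1523*(-7277)) = √(2475078 + 7277/1523) = √(3769551071/1523) = √5741026281133/1523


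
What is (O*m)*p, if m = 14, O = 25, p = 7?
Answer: 2450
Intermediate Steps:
(O*m)*p = (25*14)*7 = 350*7 = 2450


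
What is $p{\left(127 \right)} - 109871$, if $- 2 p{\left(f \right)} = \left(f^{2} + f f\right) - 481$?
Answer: $- \frac{251519}{2} \approx -1.2576 \cdot 10^{5}$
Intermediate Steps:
$p{\left(f \right)} = \frac{481}{2} - f^{2}$ ($p{\left(f \right)} = - \frac{\left(f^{2} + f f\right) - 481}{2} = - \frac{\left(f^{2} + f^{2}\right) - 481}{2} = - \frac{2 f^{2} - 481}{2} = - \frac{-481 + 2 f^{2}}{2} = \frac{481}{2} - f^{2}$)
$p{\left(127 \right)} - 109871 = \left(\frac{481}{2} - 127^{2}\right) - 109871 = \left(\frac{481}{2} - 16129\right) - 109871 = - \frac{31777}{2} - 109871 = - \frac{251519}{2}$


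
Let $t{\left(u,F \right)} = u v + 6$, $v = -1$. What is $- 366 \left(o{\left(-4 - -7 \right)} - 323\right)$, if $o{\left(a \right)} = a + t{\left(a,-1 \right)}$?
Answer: $116022$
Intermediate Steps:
$t{\left(u,F \right)} = 6 - u$ ($t{\left(u,F \right)} = u \left(-1\right) + 6 = - u + 6 = 6 - u$)
$o{\left(a \right)} = 6$ ($o{\left(a \right)} = a - \left(-6 + a\right) = 6$)
$- 366 \left(o{\left(-4 - -7 \right)} - 323\right) = - 366 \left(6 - 323\right) = \left(-366\right) \left(-317\right) = 116022$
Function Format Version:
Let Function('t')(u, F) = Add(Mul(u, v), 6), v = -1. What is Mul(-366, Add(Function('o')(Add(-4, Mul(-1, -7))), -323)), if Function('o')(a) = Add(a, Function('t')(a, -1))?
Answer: 116022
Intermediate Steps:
Function('t')(u, F) = Add(6, Mul(-1, u)) (Function('t')(u, F) = Add(Mul(u, -1), 6) = Add(Mul(-1, u), 6) = Add(6, Mul(-1, u)))
Function('o')(a) = 6 (Function('o')(a) = Add(a, Add(6, Mul(-1, a))) = 6)
Mul(-366, Add(Function('o')(Add(-4, Mul(-1, -7))), -323)) = Mul(-366, Add(6, -323)) = Mul(-366, -317) = 116022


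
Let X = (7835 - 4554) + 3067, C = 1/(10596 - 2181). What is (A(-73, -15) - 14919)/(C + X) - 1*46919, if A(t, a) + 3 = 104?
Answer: -2506463588369/53418421 ≈ -46921.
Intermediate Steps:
A(t, a) = 101 (A(t, a) = -3 + 104 = 101)
C = 1/8415 ≈ 0.00011884
X = 6348 (X = 3281 + 3067 = 6348)
(A(-73, -15) - 14919)/(C + X) - 1*46919 = (101 - 14919)/(1/8415 + 6348) - 1*46919 = -14818/53418421/8415 - 46919 = -14818*8415/53418421 - 46919 = -124693470/53418421 - 46919 = -2506463588369/53418421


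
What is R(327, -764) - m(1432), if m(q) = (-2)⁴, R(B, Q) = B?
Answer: 311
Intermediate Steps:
m(q) = 16
R(327, -764) - m(1432) = 327 - 1*16 = 327 - 16 = 311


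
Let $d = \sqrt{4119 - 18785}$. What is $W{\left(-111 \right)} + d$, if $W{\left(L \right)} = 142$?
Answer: $142 + i \sqrt{14666} \approx 142.0 + 121.1 i$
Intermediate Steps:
$d = i \sqrt{14666}$ ($d = \sqrt{-14666} = i \sqrt{14666} \approx 121.1 i$)
$W{\left(-111 \right)} + d = 142 + i \sqrt{14666}$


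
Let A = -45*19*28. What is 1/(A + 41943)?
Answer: 1/18003 ≈ 5.5546e-5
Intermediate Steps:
A = -23940 (A = -855*28 = -23940)
1/(A + 41943) = 1/(-23940 + 41943) = 1/18003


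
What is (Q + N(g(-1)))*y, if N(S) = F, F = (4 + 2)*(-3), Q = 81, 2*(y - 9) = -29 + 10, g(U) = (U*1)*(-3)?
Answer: -63/2 ≈ -31.500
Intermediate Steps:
g(U) = -3*U (g(U) = U*(-3) = -3*U)
y = -1/2 (y = 9 + (-29 + 10)/2 = 9 + (1/2)*(-19) = 9 - 19/2 = -1/2 ≈ -0.50000)
F = -18 (F = 6*(-3) = -18)
N(S) = -18
(Q + N(g(-1)))*y = (81 - 18)*(-1/2) = 63*(-1/2) = -63/2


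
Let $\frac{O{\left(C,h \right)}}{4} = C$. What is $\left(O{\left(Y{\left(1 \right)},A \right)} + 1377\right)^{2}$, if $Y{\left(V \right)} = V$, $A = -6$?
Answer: $1907161$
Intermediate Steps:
$O{\left(C,h \right)} = 4 C$
$\left(O{\left(Y{\left(1 \right)},A \right)} + 1377\right)^{2} = \left(4 \cdot 1 + 1377\right)^{2} = \left(4 + 1377\right)^{2} = 1381^{2} = 1907161$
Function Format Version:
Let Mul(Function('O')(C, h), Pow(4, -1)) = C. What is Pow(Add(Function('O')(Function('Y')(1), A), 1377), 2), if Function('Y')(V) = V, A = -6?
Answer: 1907161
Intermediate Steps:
Function('O')(C, h) = Mul(4, C)
Pow(Add(Function('O')(Function('Y')(1), A), 1377), 2) = Pow(Add(Mul(4, 1), 1377), 2) = Pow(Add(4, 1377), 2) = Pow(1381, 2) = 1907161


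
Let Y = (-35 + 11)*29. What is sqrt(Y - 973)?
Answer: I*sqrt(1669) ≈ 40.853*I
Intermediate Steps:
Y = -696 (Y = -24*29 = -696)
sqrt(Y - 973) = sqrt(-696 - 973) = sqrt(-1669) = I*sqrt(1669)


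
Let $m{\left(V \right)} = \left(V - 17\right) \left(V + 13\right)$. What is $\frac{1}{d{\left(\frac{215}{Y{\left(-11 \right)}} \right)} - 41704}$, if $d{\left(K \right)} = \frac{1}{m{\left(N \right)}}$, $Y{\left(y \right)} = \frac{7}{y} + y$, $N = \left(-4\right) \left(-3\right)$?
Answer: $- \frac{125}{5213001} \approx -2.3979 \cdot 10^{-5}$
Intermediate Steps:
$N = 12$
$m{\left(V \right)} = \left(-17 + V\right) \left(13 + V\right)$
$Y{\left(y \right)} = y + \frac{7}{y}$
$d{\left(K \right)} = - \frac{1}{125}$ ($d{\left(K \right)} = \frac{1}{-221 + 12^{2} - 48} = \frac{1}{-221 + 144 - 48} = \frac{1}{-125} = - \frac{1}{125}$)
$\frac{1}{d{\left(\frac{215}{Y{\left(-11 \right)}} \right)} - 41704} = \frac{1}{- \frac{1}{125} - 41704} = \frac{1}{- \frac{5213001}{125}} = - \frac{125}{5213001}$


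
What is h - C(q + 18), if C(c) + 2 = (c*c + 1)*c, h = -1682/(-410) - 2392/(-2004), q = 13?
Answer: -3062119169/102705 ≈ -29815.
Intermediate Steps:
h = 543931/102705 (h = -1682*(-1/410) - 2392*(-1/2004) = 841/205 + 598/501 = 543931/102705 ≈ 5.2961)
C(c) = -2 + c*(1 + c²) (C(c) = -2 + (c*c + 1)*c = -2 + (c² + 1)*c = -2 + (1 + c²)*c = -2 + c*(1 + c²))
h - C(q + 18) = 543931/102705 - (-2 + (13 + 18) + (13 + 18)³) = 543931/102705 - (-2 + 31 + 31³) = 543931/102705 - (-2 + 31 + 29791) = 543931/102705 - 1*29820 = 543931/102705 - 29820 = -3062119169/102705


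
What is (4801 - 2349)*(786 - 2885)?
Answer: -5146748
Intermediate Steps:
(4801 - 2349)*(786 - 2885) = 2452*(-2099) = -5146748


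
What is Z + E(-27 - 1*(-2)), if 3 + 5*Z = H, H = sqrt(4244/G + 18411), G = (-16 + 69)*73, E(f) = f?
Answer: -128/5 + sqrt(275613643207)/19345 ≈ 1.5382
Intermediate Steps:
G = 3869 (G = 53*73 = 3869)
H = sqrt(275613643207)/3869 (H = sqrt(4244/3869 + 18411) = sqrt(71236403/3869) = sqrt(275613643207)/3869 ≈ 135.69)
Z = -3/5 + sqrt(275613643207)/19345 (Z = -3/5 + (sqrt(275613643207)/3869)/5 = -3/5 + sqrt(275613643207)/19345 ≈ 26.538)
Z + E(-27 - 1*(-2)) = (-3/5 + sqrt(275613643207)/19345) + (-27 - 1*(-2)) = (-3/5 + sqrt(275613643207)/19345) + (-27 + 2) = (-3/5 + sqrt(275613643207)/19345) - 25 = -128/5 + sqrt(275613643207)/19345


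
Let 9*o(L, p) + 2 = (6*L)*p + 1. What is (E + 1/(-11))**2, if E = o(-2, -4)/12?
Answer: 167281/1411344 ≈ 0.11853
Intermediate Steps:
o(L, p) = -1/9 + 2*L*p/3 (o(L, p) = -2/9 + ((6*L)*p + 1)/9 = -2/9 + (6*L*p + 1)/9 = -2/9 + (1 + 6*L*p)/9 = -2/9 + (1/9 + 2*L*p/3) = -1/9 + 2*L*p/3)
E = 47/108 (E = (-1/9 + (2/3)*(-2)*(-4))/12 = (-1/9 + 16/3)*(1/12) = (47/9)*(1/12) = 47/108 ≈ 0.43518)
(E + 1/(-11))**2 = (47/108 + 1/(-11))**2 = (47/108 - 1/11)**2 = (409/1188)**2 = 167281/1411344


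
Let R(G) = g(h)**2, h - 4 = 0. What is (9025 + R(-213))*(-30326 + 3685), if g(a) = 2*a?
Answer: -242140049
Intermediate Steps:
h = 4 (h = 4 + 0 = 4)
R(G) = 64 (R(G) = (2*4)**2 = 8**2 = 64)
(9025 + R(-213))*(-30326 + 3685) = (9025 + 64)*(-30326 + 3685) = 9089*(-26641) = -242140049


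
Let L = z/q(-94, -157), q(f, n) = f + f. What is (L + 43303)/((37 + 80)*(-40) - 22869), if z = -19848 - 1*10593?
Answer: -8171405/5179212 ≈ -1.5777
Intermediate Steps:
q(f, n) = 2*f
z = -30441 (z = -19848 - 10593 = -30441)
L = 30441/188 (L = -30441/(2*(-94)) = -30441/(-188) = -30441*(-1/188) = 30441/188 ≈ 161.92)
(L + 43303)/((37 + 80)*(-40) - 22869) = (30441/188 + 43303)/((37 + 80)*(-40) - 22869) = 8171405/(188*(117*(-40) - 22869)) = 8171405/(188*(-4680 - 22869)) = (8171405/188)/(-27549) = (8171405/188)*(-1/27549) = -8171405/5179212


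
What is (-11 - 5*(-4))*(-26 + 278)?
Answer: 2268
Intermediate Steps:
(-11 - 5*(-4))*(-26 + 278) = (-11 + 20)*252 = 9*252 = 2268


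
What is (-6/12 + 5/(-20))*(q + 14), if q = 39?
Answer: -159/4 ≈ -39.750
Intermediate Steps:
(-6/12 + 5/(-20))*(q + 14) = (-6/12 + 5/(-20))*(39 + 14) = (-6*1/12 + 5*(-1/20))*53 = (-1/2 - 1/4)*53 = -3/4*53 = -159/4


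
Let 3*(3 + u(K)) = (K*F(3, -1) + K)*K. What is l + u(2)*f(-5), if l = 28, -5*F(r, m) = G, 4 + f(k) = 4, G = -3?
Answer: 28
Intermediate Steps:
f(k) = 0 (f(k) = -4 + 4 = 0)
F(r, m) = 3/5 (F(r, m) = -1/5*(-3) = 3/5)
u(K) = -3 + 8*K**2/15 (u(K) = -3 + ((K*(3/5) + K)*K)/3 = -3 + ((3*K/5 + K)*K)/3 = -3 + ((8*K/5)*K)/3 = -3 + (8*K**2/5)/3 = -3 + 8*K**2/15)
l + u(2)*f(-5) = 28 + (-3 + (8/15)*2**2)*0 = 28 + (-3 + (8/15)*4)*0 = 28 + (-3 + 32/15)*0 = 28 - 13/15*0 = 28 + 0 = 28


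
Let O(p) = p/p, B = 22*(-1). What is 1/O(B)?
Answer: 1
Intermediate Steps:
B = -22
O(p) = 1
1/O(B) = 1/1 = 1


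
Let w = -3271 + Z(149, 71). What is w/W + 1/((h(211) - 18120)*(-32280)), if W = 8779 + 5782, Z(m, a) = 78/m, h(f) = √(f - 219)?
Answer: -43039377032297413/191622343658025928 + I*√2/5299317345120 ≈ -0.22461 + 2.6687e-13*I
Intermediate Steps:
h(f) = √(-219 + f)
W = 14561
w = -487301/149 (w = -3271 + 78/149 = -487301/149 ≈ -3270.5)
w/W + 1/((h(211) - 18120)*(-32280)) = -487301/149/14561 + 1/(√(-219 + 211) - 18120*(-32280)) = -487301/149*1/14561 - 1/32280/(√(-8) - 18120) = -487301/2169589 - 1/32280/(2*I*√2 - 18120) = -487301/2169589 - 1/32280/(-18120 + 2*I*√2) = -487301/2169589 - 1/(32280*(-18120 + 2*I*√2))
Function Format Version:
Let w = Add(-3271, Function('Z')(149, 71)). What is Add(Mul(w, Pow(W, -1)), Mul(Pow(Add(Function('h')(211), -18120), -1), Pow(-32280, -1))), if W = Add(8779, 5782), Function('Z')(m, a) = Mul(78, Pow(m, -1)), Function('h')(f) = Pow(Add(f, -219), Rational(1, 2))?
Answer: Add(Rational(-43039377032297413, 191622343658025928), Mul(Rational(1, 5299317345120), I, Pow(2, Rational(1, 2)))) ≈ Add(-0.22461, Mul(2.6687e-13, I))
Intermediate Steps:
Function('h')(f) = Pow(Add(-219, f), Rational(1, 2))
W = 14561
w = Rational(-487301, 149) (w = Add(-3271, Mul(78, Pow(149, -1))) = Add(-3271, Mul(78, Rational(1, 149))) = Add(-3271, Rational(78, 149)) = Rational(-487301, 149) ≈ -3270.5)
Add(Mul(w, Pow(W, -1)), Mul(Pow(Add(Function('h')(211), -18120), -1), Pow(-32280, -1))) = Add(Mul(Rational(-487301, 149), Pow(14561, -1)), Mul(Pow(Add(Pow(Add(-219, 211), Rational(1, 2)), -18120), -1), Pow(-32280, -1))) = Add(Mul(Rational(-487301, 149), Rational(1, 14561)), Mul(Pow(Add(Pow(-8, Rational(1, 2)), -18120), -1), Rational(-1, 32280))) = Add(Rational(-487301, 2169589), Mul(Pow(Add(Mul(2, I, Pow(2, Rational(1, 2))), -18120), -1), Rational(-1, 32280))) = Add(Rational(-487301, 2169589), Mul(Pow(Add(-18120, Mul(2, I, Pow(2, Rational(1, 2)))), -1), Rational(-1, 32280))) = Add(Rational(-487301, 2169589), Mul(Rational(-1, 32280), Pow(Add(-18120, Mul(2, I, Pow(2, Rational(1, 2)))), -1)))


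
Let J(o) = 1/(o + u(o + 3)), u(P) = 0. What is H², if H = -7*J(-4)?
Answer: 49/16 ≈ 3.0625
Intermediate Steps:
J(o) = 1/o (J(o) = 1/(o + 0) = 1/o)
H = 7/4 (H = -7/(-4) = -7*(-¼) = 7/4 ≈ 1.7500)
H² = (7/4)² = 49/16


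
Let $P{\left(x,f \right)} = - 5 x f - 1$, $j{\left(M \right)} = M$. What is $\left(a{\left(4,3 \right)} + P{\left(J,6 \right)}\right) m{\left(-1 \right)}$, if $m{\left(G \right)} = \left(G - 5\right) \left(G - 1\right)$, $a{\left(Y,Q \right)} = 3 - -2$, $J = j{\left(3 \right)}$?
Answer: $-1032$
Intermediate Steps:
$J = 3$
$a{\left(Y,Q \right)} = 5$ ($a{\left(Y,Q \right)} = 3 + 2 = 5$)
$P{\left(x,f \right)} = -1 - 5 f x$ ($P{\left(x,f \right)} = - 5 f x - 1 = -1 - 5 f x$)
$m{\left(G \right)} = \left(-1 + G\right) \left(-5 + G\right)$ ($m{\left(G \right)} = \left(-5 + G\right) \left(-1 + G\right) = \left(-1 + G\right) \left(-5 + G\right)$)
$\left(a{\left(4,3 \right)} + P{\left(J,6 \right)}\right) m{\left(-1 \right)} = \left(5 - \left(1 + 30 \cdot 3\right)\right) \left(5 + \left(-1\right)^{2} - -6\right) = \left(5 - 91\right) \left(5 + 1 + 6\right) = \left(5 - 91\right) 12 = \left(-86\right) 12 = -1032$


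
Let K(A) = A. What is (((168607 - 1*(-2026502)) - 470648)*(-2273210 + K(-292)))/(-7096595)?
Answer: 18758686758/33955 ≈ 5.5246e+5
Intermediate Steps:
(((168607 - 1*(-2026502)) - 470648)*(-2273210 + K(-292)))/(-7096595) = (((168607 - 1*(-2026502)) - 470648)*(-2273210 - 292))/(-7096595) = (((168607 + 2026502) - 470648)*(-2273502))*(-1/7096595) = ((2195109 - 470648)*(-2273502))*(-1/7096595) = (1724461*(-2273502))*(-1/7096595) = -3920565532422*(-1/7096595) = 18758686758/33955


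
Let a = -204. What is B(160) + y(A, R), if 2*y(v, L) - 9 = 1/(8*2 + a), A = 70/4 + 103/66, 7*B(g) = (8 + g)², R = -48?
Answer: 1517723/376 ≈ 4036.5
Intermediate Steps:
B(g) = (8 + g)²/7
A = 629/33 (A = 70*(¼) + 103*(1/66) = 35/2 + 103/66 = 629/33 ≈ 19.061)
y(v, L) = 1691/376 (y(v, L) = 9/2 + 1/(2*(8*2 - 204)) = 9/2 + 1/(2*(16 - 204)) = 9/2 + (½)/(-188) = 9/2 + (½)*(-1/188) = 9/2 - 1/376 = 1691/376)
B(160) + y(A, R) = (8 + 160)²/7 + 1691/376 = (⅐)*168² + 1691/376 = (⅐)*28224 + 1691/376 = 4032 + 1691/376 = 1517723/376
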